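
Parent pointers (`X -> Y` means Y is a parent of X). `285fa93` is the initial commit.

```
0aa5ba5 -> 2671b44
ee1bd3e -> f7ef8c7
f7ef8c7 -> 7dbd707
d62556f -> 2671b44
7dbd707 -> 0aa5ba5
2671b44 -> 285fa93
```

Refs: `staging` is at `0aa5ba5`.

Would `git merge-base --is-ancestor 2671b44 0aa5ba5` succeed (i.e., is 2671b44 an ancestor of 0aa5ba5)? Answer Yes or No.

Yes

Ancestors of 0aa5ba5 (commits reachable by following parents): {0aa5ba5, 2671b44, 285fa93}.
2671b44 is in that set, so it is an ancestor of 0aa5ba5.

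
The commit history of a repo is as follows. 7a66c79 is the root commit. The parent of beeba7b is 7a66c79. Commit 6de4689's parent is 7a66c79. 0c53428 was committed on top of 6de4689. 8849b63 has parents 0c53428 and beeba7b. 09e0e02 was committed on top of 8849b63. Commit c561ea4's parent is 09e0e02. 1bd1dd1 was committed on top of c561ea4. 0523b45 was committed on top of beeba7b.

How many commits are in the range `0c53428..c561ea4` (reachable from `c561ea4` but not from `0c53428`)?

Reachable from c561ea4: {09e0e02, 0c53428, 6de4689, 7a66c79, 8849b63, beeba7b, c561ea4}.
Reachable from 0c53428: {0c53428, 6de4689, 7a66c79}.
In c561ea4's history but not 0c53428's: {09e0e02, 8849b63, beeba7b, c561ea4} — 4 commits.

4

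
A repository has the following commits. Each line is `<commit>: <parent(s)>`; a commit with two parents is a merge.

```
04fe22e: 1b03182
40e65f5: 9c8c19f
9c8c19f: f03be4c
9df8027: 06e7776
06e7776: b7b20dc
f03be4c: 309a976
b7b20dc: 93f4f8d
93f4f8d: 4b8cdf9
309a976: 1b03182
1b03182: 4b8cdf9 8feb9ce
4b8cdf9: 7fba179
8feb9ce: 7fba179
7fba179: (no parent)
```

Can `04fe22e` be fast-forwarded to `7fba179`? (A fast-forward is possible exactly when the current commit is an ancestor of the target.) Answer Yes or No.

A fast-forward from 04fe22e to 7fba179 is possible iff 04fe22e is an ancestor of 7fba179.
Ancestors of 7fba179: {7fba179}.
04fe22e is not among them, so fast-forward is not possible.

No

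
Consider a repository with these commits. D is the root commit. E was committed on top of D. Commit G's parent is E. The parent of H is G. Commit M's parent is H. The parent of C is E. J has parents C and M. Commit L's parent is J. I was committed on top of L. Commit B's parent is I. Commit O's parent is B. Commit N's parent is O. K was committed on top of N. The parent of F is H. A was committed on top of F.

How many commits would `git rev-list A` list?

6

Walking parent pointers from A: reachable set = {A, D, E, F, G, H}.
That is 6 commits.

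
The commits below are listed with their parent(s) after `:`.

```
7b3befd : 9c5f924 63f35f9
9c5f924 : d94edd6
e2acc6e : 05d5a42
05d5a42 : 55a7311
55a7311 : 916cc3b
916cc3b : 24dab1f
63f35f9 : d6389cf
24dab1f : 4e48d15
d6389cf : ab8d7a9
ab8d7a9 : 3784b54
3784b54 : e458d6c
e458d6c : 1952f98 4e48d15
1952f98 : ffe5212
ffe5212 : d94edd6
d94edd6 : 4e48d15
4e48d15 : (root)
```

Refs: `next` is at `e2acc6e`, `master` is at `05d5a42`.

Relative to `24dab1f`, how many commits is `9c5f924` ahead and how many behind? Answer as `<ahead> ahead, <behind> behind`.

2 ahead, 1 behind

Reachable from 9c5f924: {4e48d15, 9c5f924, d94edd6}.
Reachable from 24dab1f: {24dab1f, 4e48d15}.
Only in 9c5f924's history (ahead): {9c5f924, d94edd6} — 2.
Only in 24dab1f's history (behind): {24dab1f} — 1.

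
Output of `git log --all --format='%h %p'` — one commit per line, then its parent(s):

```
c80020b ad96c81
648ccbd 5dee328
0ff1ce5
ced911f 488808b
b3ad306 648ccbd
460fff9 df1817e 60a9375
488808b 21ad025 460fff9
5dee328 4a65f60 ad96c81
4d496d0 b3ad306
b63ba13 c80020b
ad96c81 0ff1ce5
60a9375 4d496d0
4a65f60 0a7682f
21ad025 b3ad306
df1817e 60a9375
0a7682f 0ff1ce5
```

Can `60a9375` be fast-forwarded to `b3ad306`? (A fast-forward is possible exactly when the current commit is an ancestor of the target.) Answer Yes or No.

No

A fast-forward from 60a9375 to b3ad306 is possible iff 60a9375 is an ancestor of b3ad306.
Ancestors of b3ad306: {0a7682f, 0ff1ce5, 4a65f60, 5dee328, 648ccbd, ad96c81, b3ad306}.
60a9375 is not among them, so fast-forward is not possible.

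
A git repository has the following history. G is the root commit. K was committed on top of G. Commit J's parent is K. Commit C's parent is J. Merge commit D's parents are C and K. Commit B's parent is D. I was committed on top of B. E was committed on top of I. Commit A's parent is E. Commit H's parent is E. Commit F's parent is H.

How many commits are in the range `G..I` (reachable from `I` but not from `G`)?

6

Reachable from I: {B, C, D, G, I, J, K}.
Reachable from G: {G}.
In I's history but not G's: {B, C, D, I, J, K} — 6 commits.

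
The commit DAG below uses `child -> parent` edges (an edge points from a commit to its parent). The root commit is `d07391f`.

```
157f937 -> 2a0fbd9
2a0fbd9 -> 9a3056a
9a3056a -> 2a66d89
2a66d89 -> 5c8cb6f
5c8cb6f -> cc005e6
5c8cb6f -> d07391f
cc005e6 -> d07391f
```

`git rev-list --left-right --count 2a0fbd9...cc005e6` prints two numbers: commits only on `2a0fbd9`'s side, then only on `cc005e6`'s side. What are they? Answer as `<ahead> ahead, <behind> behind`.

4 ahead, 0 behind

Reachable from 2a0fbd9: {2a0fbd9, 2a66d89, 5c8cb6f, 9a3056a, cc005e6, d07391f}.
Reachable from cc005e6: {cc005e6, d07391f}.
Only in 2a0fbd9's history (ahead): {2a0fbd9, 2a66d89, 5c8cb6f, 9a3056a} — 4.
Only in cc005e6's history (behind): {} — 0.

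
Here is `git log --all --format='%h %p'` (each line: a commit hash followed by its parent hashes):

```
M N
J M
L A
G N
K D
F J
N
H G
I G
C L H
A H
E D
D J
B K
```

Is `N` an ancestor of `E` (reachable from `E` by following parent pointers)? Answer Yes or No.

Ancestors of E (commits reachable by following parents): {D, E, J, M, N}.
N is in that set, so it is an ancestor of E.

Yes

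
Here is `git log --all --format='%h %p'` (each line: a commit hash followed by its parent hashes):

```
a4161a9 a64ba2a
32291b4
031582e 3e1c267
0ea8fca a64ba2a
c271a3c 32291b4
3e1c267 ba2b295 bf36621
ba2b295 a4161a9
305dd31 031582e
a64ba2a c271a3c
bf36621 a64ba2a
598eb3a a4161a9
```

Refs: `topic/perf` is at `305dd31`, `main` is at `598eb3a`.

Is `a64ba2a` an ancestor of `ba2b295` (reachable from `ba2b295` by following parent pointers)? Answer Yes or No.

Yes

Ancestors of ba2b295 (commits reachable by following parents): {32291b4, a4161a9, a64ba2a, ba2b295, c271a3c}.
a64ba2a is in that set, so it is an ancestor of ba2b295.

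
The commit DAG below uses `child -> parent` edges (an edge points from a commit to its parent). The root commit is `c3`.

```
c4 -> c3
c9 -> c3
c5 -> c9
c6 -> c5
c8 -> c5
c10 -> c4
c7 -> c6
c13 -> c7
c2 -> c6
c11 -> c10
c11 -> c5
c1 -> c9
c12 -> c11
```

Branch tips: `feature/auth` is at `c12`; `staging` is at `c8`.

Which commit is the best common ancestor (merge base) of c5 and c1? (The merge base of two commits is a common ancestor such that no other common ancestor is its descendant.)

Ancestors of c5: {c3, c5, c9}.
Ancestors of c1: {c1, c3, c9}.
Common ancestors: {c3, c9}.
Among these, c9 is not an ancestor of any other common ancestor — it is the merge base.

c9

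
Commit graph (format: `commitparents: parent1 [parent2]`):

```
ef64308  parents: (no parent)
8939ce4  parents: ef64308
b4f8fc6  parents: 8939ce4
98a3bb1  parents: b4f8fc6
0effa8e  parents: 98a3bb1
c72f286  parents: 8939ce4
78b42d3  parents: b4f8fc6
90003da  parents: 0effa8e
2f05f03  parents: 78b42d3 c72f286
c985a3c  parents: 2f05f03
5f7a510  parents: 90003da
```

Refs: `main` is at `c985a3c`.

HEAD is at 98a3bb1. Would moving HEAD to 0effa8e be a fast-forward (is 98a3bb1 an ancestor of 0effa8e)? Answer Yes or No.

A fast-forward from 98a3bb1 to 0effa8e is possible iff 98a3bb1 is an ancestor of 0effa8e.
Ancestors of 0effa8e: {0effa8e, 8939ce4, 98a3bb1, b4f8fc6, ef64308}.
98a3bb1 is among them, so fast-forward is possible.

Yes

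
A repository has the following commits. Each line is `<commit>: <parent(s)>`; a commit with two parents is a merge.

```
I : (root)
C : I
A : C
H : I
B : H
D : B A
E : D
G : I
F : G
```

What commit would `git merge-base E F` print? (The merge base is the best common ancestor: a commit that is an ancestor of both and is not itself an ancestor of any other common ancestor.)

Ancestors of E: {A, B, C, D, E, H, I}.
Ancestors of F: {F, G, I}.
Common ancestors: {I}.
The only common ancestor is I, so it is the merge base.

I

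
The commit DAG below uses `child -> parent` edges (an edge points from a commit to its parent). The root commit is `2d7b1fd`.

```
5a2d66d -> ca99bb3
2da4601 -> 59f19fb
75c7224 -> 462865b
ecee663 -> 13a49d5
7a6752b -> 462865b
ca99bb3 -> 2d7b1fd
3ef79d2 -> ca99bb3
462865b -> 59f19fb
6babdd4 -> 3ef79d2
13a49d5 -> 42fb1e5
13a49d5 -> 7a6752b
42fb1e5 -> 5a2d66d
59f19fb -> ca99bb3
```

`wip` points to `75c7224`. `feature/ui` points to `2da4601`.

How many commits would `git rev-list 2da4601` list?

Walking parent pointers from 2da4601: reachable set = {2d7b1fd, 2da4601, 59f19fb, ca99bb3}.
That is 4 commits.

4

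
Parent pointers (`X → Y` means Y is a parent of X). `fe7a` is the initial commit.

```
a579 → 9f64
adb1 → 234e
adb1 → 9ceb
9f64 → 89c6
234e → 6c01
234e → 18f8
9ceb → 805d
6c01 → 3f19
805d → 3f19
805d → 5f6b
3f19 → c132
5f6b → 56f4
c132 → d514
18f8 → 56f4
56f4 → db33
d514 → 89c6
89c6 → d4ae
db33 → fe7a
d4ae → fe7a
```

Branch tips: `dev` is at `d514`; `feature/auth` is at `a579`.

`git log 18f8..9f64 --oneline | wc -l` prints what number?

3

Reachable from 9f64: {89c6, 9f64, d4ae, fe7a}.
Reachable from 18f8: {18f8, 56f4, db33, fe7a}.
In 9f64's history but not 18f8's: {89c6, 9f64, d4ae} — 3 commits.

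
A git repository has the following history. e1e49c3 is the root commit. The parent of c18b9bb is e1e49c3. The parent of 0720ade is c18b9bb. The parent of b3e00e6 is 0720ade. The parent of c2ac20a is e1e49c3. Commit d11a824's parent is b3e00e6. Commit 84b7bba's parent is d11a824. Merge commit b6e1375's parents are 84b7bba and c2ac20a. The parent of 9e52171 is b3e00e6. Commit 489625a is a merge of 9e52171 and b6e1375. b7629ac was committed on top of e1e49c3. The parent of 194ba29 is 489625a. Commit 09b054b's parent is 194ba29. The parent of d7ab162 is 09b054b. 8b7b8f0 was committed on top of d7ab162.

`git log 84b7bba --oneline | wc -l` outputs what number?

6

Walking parent pointers from 84b7bba: reachable set = {0720ade, 84b7bba, b3e00e6, c18b9bb, d11a824, e1e49c3}.
That is 6 commits.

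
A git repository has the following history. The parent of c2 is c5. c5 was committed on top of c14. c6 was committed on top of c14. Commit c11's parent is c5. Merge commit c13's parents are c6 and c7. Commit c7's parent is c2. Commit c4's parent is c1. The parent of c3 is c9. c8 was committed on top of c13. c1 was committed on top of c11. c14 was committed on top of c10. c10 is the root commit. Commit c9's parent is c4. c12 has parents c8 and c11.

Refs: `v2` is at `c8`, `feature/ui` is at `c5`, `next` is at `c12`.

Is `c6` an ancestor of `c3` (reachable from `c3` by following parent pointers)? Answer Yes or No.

Ancestors of c3: {c1, c10, c11, c14, c3, c4, c5, c9}.
c6 is not in that set, so it is not an ancestor of c3.

No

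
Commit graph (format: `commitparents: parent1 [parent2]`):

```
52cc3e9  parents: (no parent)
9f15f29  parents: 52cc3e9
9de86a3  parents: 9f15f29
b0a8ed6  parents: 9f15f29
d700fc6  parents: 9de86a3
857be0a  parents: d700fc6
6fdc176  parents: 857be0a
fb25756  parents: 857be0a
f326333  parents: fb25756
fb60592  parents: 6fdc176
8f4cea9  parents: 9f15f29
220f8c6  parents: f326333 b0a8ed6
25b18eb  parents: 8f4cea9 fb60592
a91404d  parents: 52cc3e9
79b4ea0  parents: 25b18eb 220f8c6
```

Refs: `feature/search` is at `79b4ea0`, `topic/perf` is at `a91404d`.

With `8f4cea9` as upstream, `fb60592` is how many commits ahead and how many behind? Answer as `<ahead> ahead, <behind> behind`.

5 ahead, 1 behind

Reachable from fb60592: {52cc3e9, 6fdc176, 857be0a, 9de86a3, 9f15f29, d700fc6, fb60592}.
Reachable from 8f4cea9: {52cc3e9, 8f4cea9, 9f15f29}.
Only in fb60592's history (ahead): {6fdc176, 857be0a, 9de86a3, d700fc6, fb60592} — 5.
Only in 8f4cea9's history (behind): {8f4cea9} — 1.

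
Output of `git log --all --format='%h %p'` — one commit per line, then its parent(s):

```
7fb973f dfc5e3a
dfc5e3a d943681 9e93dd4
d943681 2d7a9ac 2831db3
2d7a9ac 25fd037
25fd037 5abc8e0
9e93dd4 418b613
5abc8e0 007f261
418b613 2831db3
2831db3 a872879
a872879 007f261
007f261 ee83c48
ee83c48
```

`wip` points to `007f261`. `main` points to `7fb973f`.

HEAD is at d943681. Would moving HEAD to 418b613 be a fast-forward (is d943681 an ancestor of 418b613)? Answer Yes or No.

No

A fast-forward from d943681 to 418b613 is possible iff d943681 is an ancestor of 418b613.
Ancestors of 418b613: {007f261, 2831db3, 418b613, a872879, ee83c48}.
d943681 is not among them, so fast-forward is not possible.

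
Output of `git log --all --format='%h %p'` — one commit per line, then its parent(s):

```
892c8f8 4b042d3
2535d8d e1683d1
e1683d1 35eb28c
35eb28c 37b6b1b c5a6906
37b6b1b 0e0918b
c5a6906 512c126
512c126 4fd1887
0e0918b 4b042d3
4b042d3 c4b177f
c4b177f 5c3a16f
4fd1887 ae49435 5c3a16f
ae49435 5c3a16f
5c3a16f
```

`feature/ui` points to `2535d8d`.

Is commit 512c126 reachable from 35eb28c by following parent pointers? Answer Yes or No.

Ancestors of 35eb28c (commits reachable by following parents): {0e0918b, 35eb28c, 37b6b1b, 4b042d3, 4fd1887, 512c126, 5c3a16f, ae49435, c4b177f, c5a6906}.
512c126 is in that set, so it is an ancestor of 35eb28c.

Yes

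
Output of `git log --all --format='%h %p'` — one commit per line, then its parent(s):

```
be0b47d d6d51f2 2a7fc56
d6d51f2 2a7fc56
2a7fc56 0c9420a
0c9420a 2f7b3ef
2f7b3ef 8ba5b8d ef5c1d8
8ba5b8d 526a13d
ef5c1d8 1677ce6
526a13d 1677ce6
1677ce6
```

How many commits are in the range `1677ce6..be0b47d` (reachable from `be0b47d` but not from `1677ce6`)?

8

Reachable from be0b47d: {0c9420a, 1677ce6, 2a7fc56, 2f7b3ef, 526a13d, 8ba5b8d, be0b47d, d6d51f2, ef5c1d8}.
Reachable from 1677ce6: {1677ce6}.
In be0b47d's history but not 1677ce6's: {0c9420a, 2a7fc56, 2f7b3ef, 526a13d, 8ba5b8d, be0b47d, d6d51f2, ef5c1d8} — 8 commits.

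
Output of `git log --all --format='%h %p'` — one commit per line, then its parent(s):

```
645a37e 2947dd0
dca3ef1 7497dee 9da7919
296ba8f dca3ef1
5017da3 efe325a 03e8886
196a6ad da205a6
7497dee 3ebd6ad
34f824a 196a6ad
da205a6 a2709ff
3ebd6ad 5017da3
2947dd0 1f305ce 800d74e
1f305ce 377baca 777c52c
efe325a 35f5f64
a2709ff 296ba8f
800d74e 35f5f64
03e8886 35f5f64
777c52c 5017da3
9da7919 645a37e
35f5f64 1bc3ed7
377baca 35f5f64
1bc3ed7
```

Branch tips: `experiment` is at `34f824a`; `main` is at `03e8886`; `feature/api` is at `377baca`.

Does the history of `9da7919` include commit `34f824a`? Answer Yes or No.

No

Ancestors of 9da7919: {03e8886, 1bc3ed7, 1f305ce, 2947dd0, 35f5f64, 377baca, 5017da3, 645a37e, 777c52c, 800d74e, 9da7919, efe325a}.
34f824a is not in that set, so it is not an ancestor of 9da7919.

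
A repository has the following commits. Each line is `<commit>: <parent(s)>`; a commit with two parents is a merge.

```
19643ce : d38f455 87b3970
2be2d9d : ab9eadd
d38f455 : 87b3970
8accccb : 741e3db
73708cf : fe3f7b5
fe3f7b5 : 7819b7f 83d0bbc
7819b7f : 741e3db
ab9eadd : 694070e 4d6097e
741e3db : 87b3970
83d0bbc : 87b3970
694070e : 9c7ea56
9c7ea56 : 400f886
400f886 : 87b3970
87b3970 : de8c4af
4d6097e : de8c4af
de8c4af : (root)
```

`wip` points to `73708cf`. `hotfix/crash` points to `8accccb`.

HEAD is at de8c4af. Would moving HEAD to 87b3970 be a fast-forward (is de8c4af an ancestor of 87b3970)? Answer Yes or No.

A fast-forward from de8c4af to 87b3970 is possible iff de8c4af is an ancestor of 87b3970.
Ancestors of 87b3970: {87b3970, de8c4af}.
de8c4af is among them, so fast-forward is possible.

Yes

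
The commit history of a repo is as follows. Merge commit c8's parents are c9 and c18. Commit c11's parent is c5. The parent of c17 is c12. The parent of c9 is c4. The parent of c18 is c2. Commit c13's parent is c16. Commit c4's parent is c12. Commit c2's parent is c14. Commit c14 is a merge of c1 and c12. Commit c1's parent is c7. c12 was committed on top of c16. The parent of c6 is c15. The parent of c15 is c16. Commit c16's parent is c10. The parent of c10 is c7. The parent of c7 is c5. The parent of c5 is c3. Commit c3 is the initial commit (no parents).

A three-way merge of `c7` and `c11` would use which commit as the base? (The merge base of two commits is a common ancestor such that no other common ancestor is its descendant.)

c5

Ancestors of c7: {c3, c5, c7}.
Ancestors of c11: {c11, c3, c5}.
Common ancestors: {c3, c5}.
Among these, c5 is not an ancestor of any other common ancestor — it is the merge base.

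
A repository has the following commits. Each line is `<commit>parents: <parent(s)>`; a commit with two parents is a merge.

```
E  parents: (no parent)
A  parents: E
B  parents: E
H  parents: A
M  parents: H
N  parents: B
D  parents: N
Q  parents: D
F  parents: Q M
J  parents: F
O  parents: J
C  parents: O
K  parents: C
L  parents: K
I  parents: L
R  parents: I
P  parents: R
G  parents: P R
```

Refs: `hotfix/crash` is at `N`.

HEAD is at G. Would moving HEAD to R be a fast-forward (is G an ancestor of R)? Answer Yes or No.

No

A fast-forward from G to R is possible iff G is an ancestor of R.
Ancestors of R: {A, B, C, D, E, F, H, I, J, K, L, M, N, O, Q, R}.
G is not among them, so fast-forward is not possible.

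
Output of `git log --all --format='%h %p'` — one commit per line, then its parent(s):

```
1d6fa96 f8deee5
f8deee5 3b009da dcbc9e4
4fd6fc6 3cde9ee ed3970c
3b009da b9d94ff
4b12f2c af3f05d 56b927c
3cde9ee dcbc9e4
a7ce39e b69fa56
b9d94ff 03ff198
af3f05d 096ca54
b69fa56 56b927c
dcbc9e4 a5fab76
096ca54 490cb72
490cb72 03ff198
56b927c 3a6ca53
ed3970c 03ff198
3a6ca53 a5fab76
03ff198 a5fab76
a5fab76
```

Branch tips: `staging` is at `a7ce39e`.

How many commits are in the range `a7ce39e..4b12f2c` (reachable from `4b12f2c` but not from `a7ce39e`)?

5

Reachable from 4b12f2c: {03ff198, 096ca54, 3a6ca53, 490cb72, 4b12f2c, 56b927c, a5fab76, af3f05d}.
Reachable from a7ce39e: {3a6ca53, 56b927c, a5fab76, a7ce39e, b69fa56}.
In 4b12f2c's history but not a7ce39e's: {03ff198, 096ca54, 490cb72, 4b12f2c, af3f05d} — 5 commits.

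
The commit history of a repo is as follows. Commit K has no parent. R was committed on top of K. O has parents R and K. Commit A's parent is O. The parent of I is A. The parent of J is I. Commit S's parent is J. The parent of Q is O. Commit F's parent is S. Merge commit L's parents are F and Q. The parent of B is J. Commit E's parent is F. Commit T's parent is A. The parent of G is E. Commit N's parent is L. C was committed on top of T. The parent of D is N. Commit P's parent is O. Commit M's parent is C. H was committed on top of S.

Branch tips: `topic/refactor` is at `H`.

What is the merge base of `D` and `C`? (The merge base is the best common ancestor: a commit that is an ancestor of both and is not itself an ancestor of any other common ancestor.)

A

Ancestors of D: {A, D, F, I, J, K, L, N, O, Q, R, S}.
Ancestors of C: {A, C, K, O, R, T}.
Common ancestors: {A, K, O, R}.
Among these, A is not an ancestor of any other common ancestor — it is the merge base.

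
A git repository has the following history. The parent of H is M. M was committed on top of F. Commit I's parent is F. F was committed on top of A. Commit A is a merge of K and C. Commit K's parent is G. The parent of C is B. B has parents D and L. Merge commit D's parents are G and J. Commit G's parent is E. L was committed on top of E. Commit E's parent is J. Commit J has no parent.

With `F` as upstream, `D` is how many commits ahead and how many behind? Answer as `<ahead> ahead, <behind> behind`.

Reachable from D: {D, E, G, J}.
Reachable from F: {A, B, C, D, E, F, G, J, K, L}.
Only in D's history (ahead): {} — 0.
Only in F's history (behind): {A, B, C, F, K, L} — 6.

0 ahead, 6 behind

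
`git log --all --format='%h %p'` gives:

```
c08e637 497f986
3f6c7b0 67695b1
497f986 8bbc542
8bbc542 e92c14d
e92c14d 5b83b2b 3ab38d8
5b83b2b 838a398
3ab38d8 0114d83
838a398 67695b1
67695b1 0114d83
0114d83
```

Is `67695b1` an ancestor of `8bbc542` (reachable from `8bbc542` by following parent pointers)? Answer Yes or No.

Yes

Ancestors of 8bbc542 (commits reachable by following parents): {0114d83, 3ab38d8, 5b83b2b, 67695b1, 838a398, 8bbc542, e92c14d}.
67695b1 is in that set, so it is an ancestor of 8bbc542.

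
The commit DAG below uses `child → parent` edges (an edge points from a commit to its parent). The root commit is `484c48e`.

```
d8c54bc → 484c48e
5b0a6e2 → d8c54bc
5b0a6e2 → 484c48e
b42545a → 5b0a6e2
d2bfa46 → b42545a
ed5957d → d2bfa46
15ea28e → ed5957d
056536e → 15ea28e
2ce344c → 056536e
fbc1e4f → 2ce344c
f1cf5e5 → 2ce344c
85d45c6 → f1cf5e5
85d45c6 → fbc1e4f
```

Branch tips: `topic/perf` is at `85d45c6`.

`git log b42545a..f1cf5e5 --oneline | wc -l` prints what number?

Reachable from f1cf5e5: {056536e, 15ea28e, 2ce344c, 484c48e, 5b0a6e2, b42545a, d2bfa46, d8c54bc, ed5957d, f1cf5e5}.
Reachable from b42545a: {484c48e, 5b0a6e2, b42545a, d8c54bc}.
In f1cf5e5's history but not b42545a's: {056536e, 15ea28e, 2ce344c, d2bfa46, ed5957d, f1cf5e5} — 6 commits.

6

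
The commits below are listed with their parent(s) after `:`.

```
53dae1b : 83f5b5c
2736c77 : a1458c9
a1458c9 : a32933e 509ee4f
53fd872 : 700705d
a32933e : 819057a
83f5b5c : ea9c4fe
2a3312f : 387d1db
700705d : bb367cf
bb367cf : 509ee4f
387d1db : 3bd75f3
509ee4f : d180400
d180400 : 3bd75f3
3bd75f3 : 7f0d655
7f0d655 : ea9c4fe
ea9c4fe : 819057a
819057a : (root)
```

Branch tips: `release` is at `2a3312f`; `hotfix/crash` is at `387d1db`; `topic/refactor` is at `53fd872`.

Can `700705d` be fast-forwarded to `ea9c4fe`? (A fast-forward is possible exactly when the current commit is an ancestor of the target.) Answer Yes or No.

A fast-forward from 700705d to ea9c4fe is possible iff 700705d is an ancestor of ea9c4fe.
Ancestors of ea9c4fe: {819057a, ea9c4fe}.
700705d is not among them, so fast-forward is not possible.

No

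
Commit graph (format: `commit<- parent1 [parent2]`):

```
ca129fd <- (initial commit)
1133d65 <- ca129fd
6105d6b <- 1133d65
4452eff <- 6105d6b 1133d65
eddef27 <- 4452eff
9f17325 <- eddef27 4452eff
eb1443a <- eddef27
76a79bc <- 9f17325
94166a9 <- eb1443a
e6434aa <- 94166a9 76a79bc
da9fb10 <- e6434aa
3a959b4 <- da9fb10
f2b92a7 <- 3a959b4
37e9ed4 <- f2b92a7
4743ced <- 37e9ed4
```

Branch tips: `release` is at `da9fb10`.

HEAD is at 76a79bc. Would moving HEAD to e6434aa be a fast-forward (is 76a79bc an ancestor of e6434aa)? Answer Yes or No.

Yes

A fast-forward from 76a79bc to e6434aa is possible iff 76a79bc is an ancestor of e6434aa.
Ancestors of e6434aa: {1133d65, 4452eff, 6105d6b, 76a79bc, 94166a9, 9f17325, ca129fd, e6434aa, eb1443a, eddef27}.
76a79bc is among them, so fast-forward is possible.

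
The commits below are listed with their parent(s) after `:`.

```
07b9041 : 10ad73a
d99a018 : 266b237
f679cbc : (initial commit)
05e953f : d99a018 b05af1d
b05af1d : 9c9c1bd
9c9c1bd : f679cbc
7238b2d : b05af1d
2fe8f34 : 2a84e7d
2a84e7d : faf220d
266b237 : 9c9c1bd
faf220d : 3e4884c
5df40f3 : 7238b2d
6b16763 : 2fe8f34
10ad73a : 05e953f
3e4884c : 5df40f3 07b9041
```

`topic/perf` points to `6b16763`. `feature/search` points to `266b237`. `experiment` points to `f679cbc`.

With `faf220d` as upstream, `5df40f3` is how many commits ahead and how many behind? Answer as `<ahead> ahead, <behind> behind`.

0 ahead, 7 behind

Reachable from 5df40f3: {5df40f3, 7238b2d, 9c9c1bd, b05af1d, f679cbc}.
Reachable from faf220d: {05e953f, 07b9041, 10ad73a, 266b237, 3e4884c, 5df40f3, 7238b2d, 9c9c1bd, b05af1d, d99a018, f679cbc, faf220d}.
Only in 5df40f3's history (ahead): {} — 0.
Only in faf220d's history (behind): {05e953f, 07b9041, 10ad73a, 266b237, 3e4884c, d99a018, faf220d} — 7.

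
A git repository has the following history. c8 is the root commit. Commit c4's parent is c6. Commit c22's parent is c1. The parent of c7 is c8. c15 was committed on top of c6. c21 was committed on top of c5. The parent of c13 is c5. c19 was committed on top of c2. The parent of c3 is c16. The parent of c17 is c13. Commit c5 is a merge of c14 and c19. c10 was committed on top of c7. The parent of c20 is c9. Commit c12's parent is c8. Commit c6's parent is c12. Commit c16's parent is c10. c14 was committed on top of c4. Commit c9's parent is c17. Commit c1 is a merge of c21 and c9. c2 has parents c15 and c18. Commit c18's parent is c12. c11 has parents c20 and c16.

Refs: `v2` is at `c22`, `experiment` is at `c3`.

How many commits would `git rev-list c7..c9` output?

Reachable from c9: {c12, c13, c14, c15, c17, c18, c19, c2, c4, c5, c6, c8, c9}.
Reachable from c7: {c7, c8}.
In c9's history but not c7's: {c12, c13, c14, c15, c17, c18, c19, c2, c4, c5, c6, c9} — 12 commits.

12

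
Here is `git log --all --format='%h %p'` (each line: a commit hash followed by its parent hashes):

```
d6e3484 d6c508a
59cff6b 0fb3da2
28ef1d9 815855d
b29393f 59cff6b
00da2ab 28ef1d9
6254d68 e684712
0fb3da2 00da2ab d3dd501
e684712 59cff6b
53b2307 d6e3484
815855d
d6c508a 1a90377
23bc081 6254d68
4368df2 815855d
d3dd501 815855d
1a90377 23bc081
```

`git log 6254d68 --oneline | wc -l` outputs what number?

8

Walking parent pointers from 6254d68: reachable set = {00da2ab, 0fb3da2, 28ef1d9, 59cff6b, 6254d68, 815855d, d3dd501, e684712}.
That is 8 commits.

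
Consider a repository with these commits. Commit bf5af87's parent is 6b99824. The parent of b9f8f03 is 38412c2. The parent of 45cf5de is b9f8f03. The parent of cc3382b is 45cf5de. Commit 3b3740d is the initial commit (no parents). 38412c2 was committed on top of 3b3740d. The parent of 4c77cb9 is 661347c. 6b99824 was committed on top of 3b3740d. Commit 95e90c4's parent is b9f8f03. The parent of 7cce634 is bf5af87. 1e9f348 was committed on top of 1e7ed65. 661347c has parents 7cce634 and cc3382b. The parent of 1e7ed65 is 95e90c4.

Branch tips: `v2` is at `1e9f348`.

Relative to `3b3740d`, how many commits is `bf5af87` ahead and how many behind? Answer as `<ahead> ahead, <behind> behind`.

2 ahead, 0 behind

Reachable from bf5af87: {3b3740d, 6b99824, bf5af87}.
Reachable from 3b3740d: {3b3740d}.
Only in bf5af87's history (ahead): {6b99824, bf5af87} — 2.
Only in 3b3740d's history (behind): {} — 0.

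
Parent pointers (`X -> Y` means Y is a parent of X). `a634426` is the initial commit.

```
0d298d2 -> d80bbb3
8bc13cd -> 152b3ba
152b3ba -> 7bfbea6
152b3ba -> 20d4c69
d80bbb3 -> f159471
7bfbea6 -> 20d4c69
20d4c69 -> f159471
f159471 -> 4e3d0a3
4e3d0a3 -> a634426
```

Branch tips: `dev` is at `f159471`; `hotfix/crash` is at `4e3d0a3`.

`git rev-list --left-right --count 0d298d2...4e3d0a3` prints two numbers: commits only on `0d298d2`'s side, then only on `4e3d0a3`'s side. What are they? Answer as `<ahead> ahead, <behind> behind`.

Reachable from 0d298d2: {0d298d2, 4e3d0a3, a634426, d80bbb3, f159471}.
Reachable from 4e3d0a3: {4e3d0a3, a634426}.
Only in 0d298d2's history (ahead): {0d298d2, d80bbb3, f159471} — 3.
Only in 4e3d0a3's history (behind): {} — 0.

3 ahead, 0 behind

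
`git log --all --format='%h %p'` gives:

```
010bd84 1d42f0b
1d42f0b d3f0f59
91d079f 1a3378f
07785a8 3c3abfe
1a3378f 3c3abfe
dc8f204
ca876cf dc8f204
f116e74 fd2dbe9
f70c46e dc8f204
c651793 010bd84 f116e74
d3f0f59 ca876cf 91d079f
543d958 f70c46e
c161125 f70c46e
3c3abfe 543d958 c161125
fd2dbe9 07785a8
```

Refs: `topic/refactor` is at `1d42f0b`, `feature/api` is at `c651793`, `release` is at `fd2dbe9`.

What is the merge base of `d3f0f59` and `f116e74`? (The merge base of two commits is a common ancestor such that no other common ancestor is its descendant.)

Ancestors of d3f0f59: {1a3378f, 3c3abfe, 543d958, 91d079f, c161125, ca876cf, d3f0f59, dc8f204, f70c46e}.
Ancestors of f116e74: {07785a8, 3c3abfe, 543d958, c161125, dc8f204, f116e74, f70c46e, fd2dbe9}.
Common ancestors: {3c3abfe, 543d958, c161125, dc8f204, f70c46e}.
Among these, 3c3abfe is not an ancestor of any other common ancestor — it is the merge base.

3c3abfe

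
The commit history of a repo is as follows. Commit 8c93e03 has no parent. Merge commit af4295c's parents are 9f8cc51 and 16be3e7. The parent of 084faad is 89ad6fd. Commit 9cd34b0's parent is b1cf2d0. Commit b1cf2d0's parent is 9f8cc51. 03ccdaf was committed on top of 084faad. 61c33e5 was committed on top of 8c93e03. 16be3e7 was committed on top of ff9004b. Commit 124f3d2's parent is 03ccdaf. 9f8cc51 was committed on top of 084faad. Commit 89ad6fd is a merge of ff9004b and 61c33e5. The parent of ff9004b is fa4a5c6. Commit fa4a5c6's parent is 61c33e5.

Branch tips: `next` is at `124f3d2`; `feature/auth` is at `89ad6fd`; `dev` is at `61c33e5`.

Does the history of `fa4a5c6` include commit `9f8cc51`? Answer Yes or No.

Ancestors of fa4a5c6: {61c33e5, 8c93e03, fa4a5c6}.
9f8cc51 is not in that set, so it is not an ancestor of fa4a5c6.

No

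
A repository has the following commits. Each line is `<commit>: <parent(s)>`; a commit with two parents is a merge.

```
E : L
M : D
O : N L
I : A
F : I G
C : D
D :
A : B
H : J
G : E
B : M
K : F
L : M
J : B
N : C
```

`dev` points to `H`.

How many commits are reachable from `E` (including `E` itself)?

4

Walking parent pointers from E: reachable set = {D, E, L, M}.
That is 4 commits.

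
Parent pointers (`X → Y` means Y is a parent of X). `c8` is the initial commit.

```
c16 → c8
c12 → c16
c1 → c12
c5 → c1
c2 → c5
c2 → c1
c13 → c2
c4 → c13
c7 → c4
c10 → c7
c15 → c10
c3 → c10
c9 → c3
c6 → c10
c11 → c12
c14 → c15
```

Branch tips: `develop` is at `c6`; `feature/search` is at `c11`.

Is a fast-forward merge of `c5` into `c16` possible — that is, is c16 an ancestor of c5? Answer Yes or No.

Yes

A fast-forward from c16 to c5 is possible iff c16 is an ancestor of c5.
Ancestors of c5: {c1, c12, c16, c5, c8}.
c16 is among them, so fast-forward is possible.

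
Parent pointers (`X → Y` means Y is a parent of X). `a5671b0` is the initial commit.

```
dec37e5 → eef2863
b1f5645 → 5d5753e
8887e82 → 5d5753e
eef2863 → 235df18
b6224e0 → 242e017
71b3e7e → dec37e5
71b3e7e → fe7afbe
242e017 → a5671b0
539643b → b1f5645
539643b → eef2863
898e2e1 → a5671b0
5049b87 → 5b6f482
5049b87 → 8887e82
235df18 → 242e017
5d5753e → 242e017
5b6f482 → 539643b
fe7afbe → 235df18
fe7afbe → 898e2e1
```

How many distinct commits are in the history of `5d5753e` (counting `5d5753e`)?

3

Walking parent pointers from 5d5753e: reachable set = {242e017, 5d5753e, a5671b0}.
That is 3 commits.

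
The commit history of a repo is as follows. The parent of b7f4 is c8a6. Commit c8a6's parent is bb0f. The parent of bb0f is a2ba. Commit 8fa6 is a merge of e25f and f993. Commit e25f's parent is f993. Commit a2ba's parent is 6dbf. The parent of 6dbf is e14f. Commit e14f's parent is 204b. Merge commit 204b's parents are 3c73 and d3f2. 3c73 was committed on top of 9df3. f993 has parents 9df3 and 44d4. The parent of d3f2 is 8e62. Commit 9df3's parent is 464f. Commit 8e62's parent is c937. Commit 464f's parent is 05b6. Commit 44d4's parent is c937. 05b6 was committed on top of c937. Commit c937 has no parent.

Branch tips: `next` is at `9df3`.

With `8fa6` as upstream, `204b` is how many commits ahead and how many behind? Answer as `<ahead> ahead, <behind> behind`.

Reachable from 204b: {05b6, 204b, 3c73, 464f, 8e62, 9df3, c937, d3f2}.
Reachable from 8fa6: {05b6, 44d4, 464f, 8fa6, 9df3, c937, e25f, f993}.
Only in 204b's history (ahead): {204b, 3c73, 8e62, d3f2} — 4.
Only in 8fa6's history (behind): {44d4, 8fa6, e25f, f993} — 4.

4 ahead, 4 behind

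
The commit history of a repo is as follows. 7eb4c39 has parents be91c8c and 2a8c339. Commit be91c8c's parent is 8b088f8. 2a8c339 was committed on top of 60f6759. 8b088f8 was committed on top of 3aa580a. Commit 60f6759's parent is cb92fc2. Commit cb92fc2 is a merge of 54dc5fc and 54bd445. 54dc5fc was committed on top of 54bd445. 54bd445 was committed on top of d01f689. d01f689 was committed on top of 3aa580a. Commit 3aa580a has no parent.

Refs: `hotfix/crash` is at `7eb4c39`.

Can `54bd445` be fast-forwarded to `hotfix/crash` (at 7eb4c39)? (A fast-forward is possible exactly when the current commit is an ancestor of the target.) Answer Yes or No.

A fast-forward from 54bd445 to 7eb4c39 is possible iff 54bd445 is an ancestor of 7eb4c39.
Ancestors of 7eb4c39: {2a8c339, 3aa580a, 54bd445, 54dc5fc, 60f6759, 7eb4c39, 8b088f8, be91c8c, cb92fc2, d01f689}.
54bd445 is among them, so fast-forward is possible.

Yes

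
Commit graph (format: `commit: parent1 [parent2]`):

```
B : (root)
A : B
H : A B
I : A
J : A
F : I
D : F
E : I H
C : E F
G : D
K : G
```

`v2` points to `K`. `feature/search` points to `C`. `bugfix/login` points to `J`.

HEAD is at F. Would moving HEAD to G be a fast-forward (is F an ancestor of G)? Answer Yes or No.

A fast-forward from F to G is possible iff F is an ancestor of G.
Ancestors of G: {A, B, D, F, G, I}.
F is among them, so fast-forward is possible.

Yes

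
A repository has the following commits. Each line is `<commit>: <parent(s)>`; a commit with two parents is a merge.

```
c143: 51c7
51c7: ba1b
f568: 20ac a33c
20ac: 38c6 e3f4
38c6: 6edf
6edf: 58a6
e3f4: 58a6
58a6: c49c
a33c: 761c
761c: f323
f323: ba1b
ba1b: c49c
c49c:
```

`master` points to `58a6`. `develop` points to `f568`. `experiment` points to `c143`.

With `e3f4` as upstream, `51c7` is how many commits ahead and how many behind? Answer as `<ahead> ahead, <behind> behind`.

2 ahead, 2 behind

Reachable from 51c7: {51c7, ba1b, c49c}.
Reachable from e3f4: {58a6, c49c, e3f4}.
Only in 51c7's history (ahead): {51c7, ba1b} — 2.
Only in e3f4's history (behind): {58a6, e3f4} — 2.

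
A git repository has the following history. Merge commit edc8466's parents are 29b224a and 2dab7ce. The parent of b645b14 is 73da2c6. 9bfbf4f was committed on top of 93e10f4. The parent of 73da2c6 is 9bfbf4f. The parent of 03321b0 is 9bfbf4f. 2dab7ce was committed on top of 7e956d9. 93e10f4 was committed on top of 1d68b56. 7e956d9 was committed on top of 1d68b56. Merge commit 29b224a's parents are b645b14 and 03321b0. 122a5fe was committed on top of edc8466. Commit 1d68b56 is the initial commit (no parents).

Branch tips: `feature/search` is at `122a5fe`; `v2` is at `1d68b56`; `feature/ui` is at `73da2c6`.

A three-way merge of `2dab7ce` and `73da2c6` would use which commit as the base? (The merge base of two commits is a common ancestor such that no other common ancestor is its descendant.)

Ancestors of 2dab7ce: {1d68b56, 2dab7ce, 7e956d9}.
Ancestors of 73da2c6: {1d68b56, 73da2c6, 93e10f4, 9bfbf4f}.
Common ancestors: {1d68b56}.
The only common ancestor is 1d68b56, so it is the merge base.

1d68b56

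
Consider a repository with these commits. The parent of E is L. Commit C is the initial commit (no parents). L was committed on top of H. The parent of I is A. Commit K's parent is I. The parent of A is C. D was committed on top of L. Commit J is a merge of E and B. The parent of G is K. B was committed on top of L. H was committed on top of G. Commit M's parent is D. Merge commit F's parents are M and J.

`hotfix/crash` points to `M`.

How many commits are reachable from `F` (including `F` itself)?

Walking parent pointers from F: reachable set = {A, B, C, D, E, F, G, H, I, J, K, L, M}.
That is 13 commits.

13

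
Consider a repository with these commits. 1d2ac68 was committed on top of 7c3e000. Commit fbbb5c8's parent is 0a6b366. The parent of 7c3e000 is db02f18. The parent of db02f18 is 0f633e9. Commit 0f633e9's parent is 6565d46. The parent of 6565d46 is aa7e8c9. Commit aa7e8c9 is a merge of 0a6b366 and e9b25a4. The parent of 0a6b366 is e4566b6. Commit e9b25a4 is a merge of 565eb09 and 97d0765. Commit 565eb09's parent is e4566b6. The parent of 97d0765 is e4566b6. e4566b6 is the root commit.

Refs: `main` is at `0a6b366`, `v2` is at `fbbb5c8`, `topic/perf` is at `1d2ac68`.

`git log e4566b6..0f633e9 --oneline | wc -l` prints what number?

Reachable from 0f633e9: {0a6b366, 0f633e9, 565eb09, 6565d46, 97d0765, aa7e8c9, e4566b6, e9b25a4}.
Reachable from e4566b6: {e4566b6}.
In 0f633e9's history but not e4566b6's: {0a6b366, 0f633e9, 565eb09, 6565d46, 97d0765, aa7e8c9, e9b25a4} — 7 commits.

7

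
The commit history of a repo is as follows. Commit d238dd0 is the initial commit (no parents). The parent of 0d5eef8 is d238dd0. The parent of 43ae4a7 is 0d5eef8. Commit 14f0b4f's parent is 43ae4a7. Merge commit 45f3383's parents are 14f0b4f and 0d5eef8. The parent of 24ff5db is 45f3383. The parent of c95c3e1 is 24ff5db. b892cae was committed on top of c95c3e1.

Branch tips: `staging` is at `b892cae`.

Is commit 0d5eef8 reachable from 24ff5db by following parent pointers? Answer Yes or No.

Yes

Ancestors of 24ff5db (commits reachable by following parents): {0d5eef8, 14f0b4f, 24ff5db, 43ae4a7, 45f3383, d238dd0}.
0d5eef8 is in that set, so it is an ancestor of 24ff5db.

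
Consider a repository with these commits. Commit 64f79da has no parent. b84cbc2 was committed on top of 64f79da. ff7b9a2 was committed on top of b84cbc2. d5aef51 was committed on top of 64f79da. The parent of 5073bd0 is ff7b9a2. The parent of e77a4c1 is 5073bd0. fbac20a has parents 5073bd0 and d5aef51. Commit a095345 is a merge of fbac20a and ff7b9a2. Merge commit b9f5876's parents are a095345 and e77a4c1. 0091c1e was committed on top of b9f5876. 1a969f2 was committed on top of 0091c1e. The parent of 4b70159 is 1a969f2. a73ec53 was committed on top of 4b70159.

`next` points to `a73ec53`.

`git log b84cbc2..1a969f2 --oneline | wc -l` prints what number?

9

Reachable from 1a969f2: {0091c1e, 1a969f2, 5073bd0, 64f79da, a095345, b84cbc2, b9f5876, d5aef51, e77a4c1, fbac20a, ff7b9a2}.
Reachable from b84cbc2: {64f79da, b84cbc2}.
In 1a969f2's history but not b84cbc2's: {0091c1e, 1a969f2, 5073bd0, a095345, b9f5876, d5aef51, e77a4c1, fbac20a, ff7b9a2} — 9 commits.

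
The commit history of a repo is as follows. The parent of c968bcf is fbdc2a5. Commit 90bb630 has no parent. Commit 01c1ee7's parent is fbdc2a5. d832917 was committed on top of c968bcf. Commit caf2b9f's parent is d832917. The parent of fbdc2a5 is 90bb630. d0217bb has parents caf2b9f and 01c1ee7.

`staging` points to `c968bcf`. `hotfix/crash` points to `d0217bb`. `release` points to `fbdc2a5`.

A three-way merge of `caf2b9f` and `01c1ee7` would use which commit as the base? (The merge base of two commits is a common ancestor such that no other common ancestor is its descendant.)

Ancestors of caf2b9f: {90bb630, c968bcf, caf2b9f, d832917, fbdc2a5}.
Ancestors of 01c1ee7: {01c1ee7, 90bb630, fbdc2a5}.
Common ancestors: {90bb630, fbdc2a5}.
Among these, fbdc2a5 is not an ancestor of any other common ancestor — it is the merge base.

fbdc2a5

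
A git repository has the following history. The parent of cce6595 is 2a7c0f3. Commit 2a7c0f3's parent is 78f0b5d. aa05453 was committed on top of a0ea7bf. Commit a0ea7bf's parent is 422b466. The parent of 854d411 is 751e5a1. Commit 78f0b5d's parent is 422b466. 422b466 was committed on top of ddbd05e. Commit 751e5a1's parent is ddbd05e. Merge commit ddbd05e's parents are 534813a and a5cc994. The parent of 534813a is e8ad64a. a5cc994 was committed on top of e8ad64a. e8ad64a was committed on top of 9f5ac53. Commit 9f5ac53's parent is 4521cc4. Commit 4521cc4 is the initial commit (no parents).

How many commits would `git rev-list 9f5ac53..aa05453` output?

Reachable from aa05453: {422b466, 4521cc4, 534813a, 9f5ac53, a0ea7bf, a5cc994, aa05453, ddbd05e, e8ad64a}.
Reachable from 9f5ac53: {4521cc4, 9f5ac53}.
In aa05453's history but not 9f5ac53's: {422b466, 534813a, a0ea7bf, a5cc994, aa05453, ddbd05e, e8ad64a} — 7 commits.

7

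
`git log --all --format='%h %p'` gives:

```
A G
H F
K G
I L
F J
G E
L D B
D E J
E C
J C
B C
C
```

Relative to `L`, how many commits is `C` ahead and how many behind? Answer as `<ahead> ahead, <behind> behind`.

Reachable from C: {C}.
Reachable from L: {B, C, D, E, J, L}.
Only in C's history (ahead): {} — 0.
Only in L's history (behind): {B, D, E, J, L} — 5.

0 ahead, 5 behind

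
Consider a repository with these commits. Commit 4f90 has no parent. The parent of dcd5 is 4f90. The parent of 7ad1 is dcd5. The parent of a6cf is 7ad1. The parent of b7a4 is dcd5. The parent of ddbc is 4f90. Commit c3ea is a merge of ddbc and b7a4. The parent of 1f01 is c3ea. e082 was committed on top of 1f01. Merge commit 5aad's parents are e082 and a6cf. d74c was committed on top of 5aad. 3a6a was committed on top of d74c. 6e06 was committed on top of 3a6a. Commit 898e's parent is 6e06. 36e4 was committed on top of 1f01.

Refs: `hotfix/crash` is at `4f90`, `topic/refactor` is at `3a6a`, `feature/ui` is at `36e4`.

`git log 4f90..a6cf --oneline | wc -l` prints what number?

3

Reachable from a6cf: {4f90, 7ad1, a6cf, dcd5}.
Reachable from 4f90: {4f90}.
In a6cf's history but not 4f90's: {7ad1, a6cf, dcd5} — 3 commits.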